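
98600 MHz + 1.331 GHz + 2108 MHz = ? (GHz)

102.039 GHz

In GHz:
  98600 MHz = 98600 × 10⁻³ GHz = 98.6
  1.331 GHz → 1.331
  2108 MHz = 2108 × 10⁻³ GHz = 2.108
Sum: 98.6 + 1.331 + 2.108 = 102.039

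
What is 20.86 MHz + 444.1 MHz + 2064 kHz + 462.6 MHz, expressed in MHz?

In MHz:
  20.86 MHz → 20.86
  444.1 MHz → 444.1
  2064 kHz = 2064e-3 MHz = 2.064
  462.6 MHz → 462.6
Sum: 20.86 + 444.1 + 2.064 + 462.6 = 929.624

929.624 MHz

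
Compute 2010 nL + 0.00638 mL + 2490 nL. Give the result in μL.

10.88 μL

In μL:
  2010 nL = 2010 × 10⁻³ μL = 2.01
  0.00638 mL = 0.00638 × 10³ μL = 6.38
  2490 nL = 2490 × 10⁻³ μL = 2.49
Sum: 2.01 + 6.38 + 2.49 = 10.88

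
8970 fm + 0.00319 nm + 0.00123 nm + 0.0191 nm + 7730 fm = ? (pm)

40.22 pm

In pm:
  8970 fm = 8970e-3 pm = 8.97
  0.00319 nm = 0.00319e3 pm = 3.19
  0.00123 nm = 0.00123e3 pm = 1.23
  0.0191 nm = 0.0191e3 pm = 19.1
  7730 fm = 7730e-3 pm = 7.73
Sum: 8.97 + 3.19 + 1.23 + 19.1 + 7.73 = 40.22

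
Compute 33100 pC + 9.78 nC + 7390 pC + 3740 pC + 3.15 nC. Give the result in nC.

In nC:
  33100 pC = 33100 × 10⁻³ nC = 33.1
  9.78 nC → 9.78
  7390 pC = 7390 × 10⁻³ nC = 7.39
  3740 pC = 3740 × 10⁻³ nC = 3.74
  3.15 nC → 3.15
Sum: 33.1 + 9.78 + 7.39 + 3.74 + 3.15 = 57.16

57.16 nC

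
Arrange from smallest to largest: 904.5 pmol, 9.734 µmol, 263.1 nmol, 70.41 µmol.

904.5 pmol = 0.0000000009045 mol
9.734 µmol = 0.000009734 mol
263.1 nmol = 0.0000002631 mol
70.41 µmol = 0.00007041 mol

904.5 pmol < 263.1 nmol < 9.734 µmol < 70.41 µmol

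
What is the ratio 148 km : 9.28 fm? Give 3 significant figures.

15900000000000000000

(148 × 10³) / (9.28 × 10⁻¹⁵) = 15.95 × 10¹⁸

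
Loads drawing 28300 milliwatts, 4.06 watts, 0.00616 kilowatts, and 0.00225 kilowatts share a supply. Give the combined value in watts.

40.77 watts

In watts:
  28300 milliwatts = 28300 × 10^-3 watts = 28.3
  4.06 watts → 4.06
  0.00616 kilowatts = 0.00616 × 10^3 watts = 6.16
  0.00225 kilowatts = 0.00225 × 10^3 watts = 2.25
Sum: 28.3 + 4.06 + 6.16 + 2.25 = 40.77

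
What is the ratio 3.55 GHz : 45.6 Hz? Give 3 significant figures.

77900000

(3.55e9) / (45.6) = 0.07785e9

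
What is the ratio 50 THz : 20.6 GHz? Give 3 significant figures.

2430

(50 × 10^12) / (20.6 × 10^9) = 2.427 × 10^3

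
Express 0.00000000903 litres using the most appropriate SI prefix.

= 9.03e-9 litres; 1e-9 is nano.

9.03 nanolitres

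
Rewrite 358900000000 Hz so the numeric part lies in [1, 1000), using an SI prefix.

= 358.9 × 10^9 Hz; 10^9 is giga.

358.9 GHz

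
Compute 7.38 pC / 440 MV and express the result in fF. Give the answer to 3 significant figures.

(7.38 × 10⁻¹²) / (440 × 10⁶) = 0.016773 × 10⁻¹⁸ F

0.0000168 fF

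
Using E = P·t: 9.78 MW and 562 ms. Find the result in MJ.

5.49636 MJ

9.78e6 × 562e-3 = 5496.36e3 J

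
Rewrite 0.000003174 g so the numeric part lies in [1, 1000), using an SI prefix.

3.174 μg

= 3.174 × 10⁻⁶ g; 10⁻⁶ is micro.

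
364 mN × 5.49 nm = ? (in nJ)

364 × 10^-3 × 5.49 × 10^-9 = 1998.36 × 10^-12 J

1.99836 nJ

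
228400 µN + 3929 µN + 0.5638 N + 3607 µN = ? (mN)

In mN:
  228400 µN = 228400 × 10^-3 mN = 228.4
  3929 µN = 3929 × 10^-3 mN = 3.929
  0.5638 N = 0.5638 × 10^3 mN = 563.8
  3607 µN = 3607 × 10^-3 mN = 3.607
Sum: 228.4 + 3.929 + 563.8 + 3.607 = 799.736

799.736 mN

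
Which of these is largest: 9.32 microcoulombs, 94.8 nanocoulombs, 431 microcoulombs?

9.32 microcoulombs = 0.00000932 coulombs
94.8 nanocoulombs = 0.0000000948 coulombs
431 microcoulombs = 0.000431 coulombs

431 microcoulombs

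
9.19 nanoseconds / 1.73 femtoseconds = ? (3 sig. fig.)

5310000

(9.19 × 10⁻⁹) / (1.73 × 10⁻¹⁵) = 5.312 × 10⁶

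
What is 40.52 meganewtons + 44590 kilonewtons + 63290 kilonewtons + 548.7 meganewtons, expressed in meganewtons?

In meganewtons:
  40.52 meganewtons → 40.52
  44590 kilonewtons = 44590e-3 meganewtons = 44.59
  63290 kilonewtons = 63290e-3 meganewtons = 63.29
  548.7 meganewtons → 548.7
Sum: 40.52 + 44.59 + 63.29 + 548.7 = 697.1

697.1 meganewtons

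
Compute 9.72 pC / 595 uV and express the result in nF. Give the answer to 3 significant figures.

16.3 nF

(9.72e-12) / (595e-6) = 0.016336e-6 F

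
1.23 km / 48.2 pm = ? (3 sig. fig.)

(1.23 × 10³) / (48.2 × 10⁻¹²) = 0.02552 × 10¹⁵

25500000000000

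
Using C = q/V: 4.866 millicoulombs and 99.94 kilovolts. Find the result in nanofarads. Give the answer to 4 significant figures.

(4.866 × 10^-3) / (99.94 × 10^3) = 0.0486892 × 10^-6 F

48.69 nanofarads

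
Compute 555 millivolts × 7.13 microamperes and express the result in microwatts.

555 × 10⁻³ × 7.13 × 10⁻⁶ = 3957.15 × 10⁻⁹ W

3.95715 microwatts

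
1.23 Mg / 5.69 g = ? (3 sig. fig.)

(1.23e6) / (5.69) = 0.2162e6

216000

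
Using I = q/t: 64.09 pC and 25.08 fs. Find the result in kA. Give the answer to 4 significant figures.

2.555 kA

(64.09e-12) / (25.08e-15) = 2.55542e3 A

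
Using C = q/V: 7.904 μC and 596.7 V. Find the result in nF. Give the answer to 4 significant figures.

13.25 nF

(7.904 × 10⁻⁶) / (596.7) = 0.0132462 × 10⁻⁶ F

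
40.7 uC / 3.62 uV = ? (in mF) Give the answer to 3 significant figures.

11200 mF

(40.7 × 10^-6) / (3.62 × 10^-6) = 11.243 F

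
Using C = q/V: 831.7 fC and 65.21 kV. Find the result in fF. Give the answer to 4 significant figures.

(831.7e-15) / (65.21e3) = 12.7542e-18 F

0.01275 fF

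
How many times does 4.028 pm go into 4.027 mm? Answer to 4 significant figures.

(4.027 × 10^-3) / (4.028 × 10^-12) = 0.99975 × 10^9

999800000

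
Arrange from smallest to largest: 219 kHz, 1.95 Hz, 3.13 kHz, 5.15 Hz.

219 kHz = 219000 Hz
1.95 Hz = 1.95 Hz
3.13 kHz = 3130 Hz
5.15 Hz = 5.15 Hz

1.95 Hz < 5.15 Hz < 3.13 kHz < 219 kHz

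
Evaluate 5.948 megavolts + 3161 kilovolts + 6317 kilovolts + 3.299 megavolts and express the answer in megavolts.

18.725 megavolts

In megavolts:
  5.948 megavolts → 5.948
  3161 kilovolts = 3161 × 10^-3 megavolts = 3.161
  6317 kilovolts = 6317 × 10^-3 megavolts = 6.317
  3.299 megavolts → 3.299
Sum: 5.948 + 3.161 + 6.317 + 3.299 = 18.725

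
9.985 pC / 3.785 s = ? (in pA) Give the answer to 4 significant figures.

2.638 pA

(9.985 × 10^-12) / (3.785) = 2.63804 × 10^-12 A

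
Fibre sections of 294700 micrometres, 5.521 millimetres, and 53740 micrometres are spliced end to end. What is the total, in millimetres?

353.961 millimetres

In millimetres:
  294700 micrometres = 294700e-3 millimetres = 294.7
  5.521 millimetres → 5.521
  53740 micrometres = 53740e-3 millimetres = 53.74
Sum: 294.7 + 5.521 + 53.74 = 353.961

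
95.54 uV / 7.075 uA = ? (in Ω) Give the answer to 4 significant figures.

(95.54e-6) / (7.075e-6) = 13.5039 Ω

13.50 Ω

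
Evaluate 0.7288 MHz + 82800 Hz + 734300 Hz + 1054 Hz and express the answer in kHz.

1546.954 kHz

In kHz:
  0.7288 MHz = 0.7288 × 10^3 kHz = 728.8
  82800 Hz = 82800 × 10^-3 kHz = 82.8
  734300 Hz = 734300 × 10^-3 kHz = 734.3
  1054 Hz = 1054 × 10^-3 kHz = 1.054
Sum: 728.8 + 82.8 + 734.3 + 1.054 = 1546.954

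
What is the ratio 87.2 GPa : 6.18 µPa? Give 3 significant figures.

(87.2e9) / (6.18e-6) = 14.11e15

14100000000000000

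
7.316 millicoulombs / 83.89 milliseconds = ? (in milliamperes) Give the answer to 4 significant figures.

(7.316e-3) / (83.89e-3) = 0.0872094 A

87.21 milliamperes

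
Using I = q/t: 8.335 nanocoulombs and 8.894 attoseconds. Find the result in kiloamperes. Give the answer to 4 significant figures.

937100 kiloamperes

(8.335 × 10^-9) / (8.894 × 10^-18) = 0.937149 × 10^9 A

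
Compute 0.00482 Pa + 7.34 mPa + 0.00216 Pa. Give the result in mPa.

14.32 mPa

In mPa:
  0.00482 Pa = 0.00482 × 10³ mPa = 4.82
  7.34 mPa → 7.34
  0.00216 Pa = 0.00216 × 10³ mPa = 2.16
Sum: 4.82 + 7.34 + 2.16 = 14.32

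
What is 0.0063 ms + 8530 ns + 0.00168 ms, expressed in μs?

16.51 μs

In μs:
  0.0063 ms = 0.0063e3 μs = 6.3
  8530 ns = 8530e-3 μs = 8.53
  0.00168 ms = 0.00168e3 μs = 1.68
Sum: 6.3 + 8.53 + 1.68 = 16.51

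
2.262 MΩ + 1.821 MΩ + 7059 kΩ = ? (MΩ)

In MΩ:
  2.262 MΩ → 2.262
  1.821 MΩ → 1.821
  7059 kΩ = 7059 × 10^-3 MΩ = 7.059
Sum: 2.262 + 1.821 + 7.059 = 11.142

11.142 MΩ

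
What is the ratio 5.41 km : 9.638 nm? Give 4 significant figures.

(5.41e3) / (9.638e-9) = 0.56132e12

561300000000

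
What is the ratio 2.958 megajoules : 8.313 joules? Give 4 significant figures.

(2.958 × 10^6) / (8.313) = 0.35583 × 10^6

355800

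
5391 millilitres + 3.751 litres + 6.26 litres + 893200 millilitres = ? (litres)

In litres:
  5391 millilitres = 5391 × 10⁻³ litres = 5.391
  3.751 litres → 3.751
  6.26 litres → 6.26
  893200 millilitres = 893200 × 10⁻³ litres = 893.2
Sum: 5.391 + 3.751 + 6.26 + 893.2 = 908.602

908.602 litres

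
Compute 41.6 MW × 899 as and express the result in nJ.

41.6e6 × 899e-18 = 37398.4e-12 J

37.3984 nJ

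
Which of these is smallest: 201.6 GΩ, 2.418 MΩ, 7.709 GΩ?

2.418 MΩ

201.6 GΩ = 201600000000 Ω
2.418 MΩ = 2418000 Ω
7.709 GΩ = 7709000000 Ω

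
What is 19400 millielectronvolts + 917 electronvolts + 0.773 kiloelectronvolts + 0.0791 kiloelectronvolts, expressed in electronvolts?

In electronvolts:
  19400 millielectronvolts = 19400 × 10^-3 electronvolts = 19.4
  917 electronvolts → 917
  0.773 kiloelectronvolts = 0.773 × 10^3 electronvolts = 773
  0.0791 kiloelectronvolts = 0.0791 × 10^3 electronvolts = 79.1
Sum: 19.4 + 917 + 773 + 79.1 = 1788.5

1788.5 electronvolts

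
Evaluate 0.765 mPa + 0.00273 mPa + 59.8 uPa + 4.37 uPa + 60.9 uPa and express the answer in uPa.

892.8 uPa

In uPa:
  0.765 mPa = 0.765 × 10³ uPa = 765
  0.00273 mPa = 0.00273 × 10³ uPa = 2.73
  59.8 uPa → 59.8
  4.37 uPa → 4.37
  60.9 uPa → 60.9
Sum: 765 + 2.73 + 59.8 + 4.37 + 60.9 = 892.8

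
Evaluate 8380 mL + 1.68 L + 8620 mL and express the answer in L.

In L:
  8380 mL = 8380 × 10⁻³ L = 8.38
  1.68 L → 1.68
  8620 mL = 8620 × 10⁻³ L = 8.62
Sum: 8.38 + 1.68 + 8.62 = 18.68

18.68 L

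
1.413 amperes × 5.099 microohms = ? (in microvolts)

7.204887 microvolts

1.413 × 5.099e-6 = 7.204887e-6 V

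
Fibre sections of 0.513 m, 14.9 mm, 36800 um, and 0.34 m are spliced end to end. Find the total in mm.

904.7 mm

In mm:
  0.513 m = 0.513 × 10³ mm = 513
  14.9 mm → 14.9
  36800 um = 36800 × 10⁻³ mm = 36.8
  0.34 m = 0.34 × 10³ mm = 340
Sum: 513 + 14.9 + 36.8 + 340 = 904.7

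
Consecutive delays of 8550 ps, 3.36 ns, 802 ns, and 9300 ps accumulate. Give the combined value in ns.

823.21 ns

In ns:
  8550 ps = 8550 × 10^-3 ns = 8.55
  3.36 ns → 3.36
  802 ns → 802
  9300 ps = 9300 × 10^-3 ns = 9.3
Sum: 8.55 + 3.36 + 802 + 9.3 = 823.21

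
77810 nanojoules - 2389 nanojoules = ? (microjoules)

In microjoules:
  77810 nanojoules = 77810 × 10⁻³ microjoules = 77.81
  2389 nanojoules = 2389 × 10⁻³ microjoules = 2.389
Difference: 77.81 - 2.389 = 75.421

75.421 microjoules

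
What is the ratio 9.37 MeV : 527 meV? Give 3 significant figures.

17800000

(9.37e6) / (527e-3) = 0.01778e9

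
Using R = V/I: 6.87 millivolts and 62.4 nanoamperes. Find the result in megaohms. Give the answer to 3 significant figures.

0.110 megaohms

(6.87e-3) / (62.4e-9) = 0.1101e6 Ω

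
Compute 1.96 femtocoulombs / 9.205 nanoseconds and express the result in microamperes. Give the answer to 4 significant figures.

(1.96 × 10^-15) / (9.205 × 10^-9) = 0.212928 × 10^-6 A

0.2129 microamperes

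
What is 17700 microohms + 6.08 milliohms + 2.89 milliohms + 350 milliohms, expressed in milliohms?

376.67 milliohms

In milliohms:
  17700 microohms = 17700 × 10⁻³ milliohms = 17.7
  6.08 milliohms → 6.08
  2.89 milliohms → 2.89
  350 milliohms → 350
Sum: 17.7 + 6.08 + 2.89 + 350 = 376.67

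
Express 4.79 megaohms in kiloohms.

mega = 10⁶, kilo = 10³; factor is 10³.
4.79 × 10³ = 4790

4790 kiloohms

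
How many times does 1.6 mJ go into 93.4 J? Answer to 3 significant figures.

58400

(93.4) / (1.6e-3) = 58.38e3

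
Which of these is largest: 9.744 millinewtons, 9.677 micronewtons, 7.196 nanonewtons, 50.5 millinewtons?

50.5 millinewtons

9.744 millinewtons = 0.009744 newtons
9.677 micronewtons = 0.000009677 newtons
7.196 nanonewtons = 0.000000007196 newtons
50.5 millinewtons = 0.0505 newtons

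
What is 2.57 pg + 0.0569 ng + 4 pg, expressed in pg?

63.47 pg

In pg:
  2.57 pg → 2.57
  0.0569 ng = 0.0569e3 pg = 56.9
  4 pg → 4
Sum: 2.57 + 56.9 + 4 = 63.47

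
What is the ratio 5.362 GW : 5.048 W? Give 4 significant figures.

1062000000

(5.362e9) / (5.048) = 1.0622e9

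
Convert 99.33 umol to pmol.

99330000 pmol

micro = 10^-6, pico = 10^-12; factor is 10^6.
99.33 × 10^6 = 99330000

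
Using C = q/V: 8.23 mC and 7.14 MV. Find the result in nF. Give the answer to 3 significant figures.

(8.23 × 10⁻³) / (7.14 × 10⁶) = 1.1527 × 10⁻⁹ F

1.15 nF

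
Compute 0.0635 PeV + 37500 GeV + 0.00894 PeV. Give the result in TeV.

109.94 TeV

In TeV:
  0.0635 PeV = 0.0635 × 10^3 TeV = 63.5
  37500 GeV = 37500 × 10^-3 TeV = 37.5
  0.00894 PeV = 0.00894 × 10^3 TeV = 8.94
Sum: 63.5 + 37.5 + 8.94 = 109.94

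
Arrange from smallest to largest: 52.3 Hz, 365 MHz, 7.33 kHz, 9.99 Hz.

9.99 Hz < 52.3 Hz < 7.33 kHz < 365 MHz

52.3 Hz = 52.3 Hz
365 MHz = 365000000 Hz
7.33 kHz = 7330 Hz
9.99 Hz = 9.99 Hz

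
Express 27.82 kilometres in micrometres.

27820000000 micrometres

kilo = 10^3, micro = 10^-6; factor is 10^9.
27.82 × 10^9 = 27820000000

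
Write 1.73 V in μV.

(no prefix) = 1e0, micro = 1e-6; factor is 1e6.
1.73 × 1e6 = 1730000

1730000 μV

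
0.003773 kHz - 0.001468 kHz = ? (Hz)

In Hz:
  0.003773 kHz = 0.003773e3 Hz = 3.773
  0.001468 kHz = 0.001468e3 Hz = 1.468
Difference: 3.773 - 1.468 = 2.305

2.305 Hz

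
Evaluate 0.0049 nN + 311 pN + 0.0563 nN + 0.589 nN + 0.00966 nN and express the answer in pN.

970.86 pN

In pN:
  0.0049 nN = 0.0049 × 10³ pN = 4.9
  311 pN → 311
  0.0563 nN = 0.0563 × 10³ pN = 56.3
  0.589 nN = 0.589 × 10³ pN = 589
  0.00966 nN = 0.00966 × 10³ pN = 9.66
Sum: 4.9 + 311 + 56.3 + 589 + 9.66 = 970.86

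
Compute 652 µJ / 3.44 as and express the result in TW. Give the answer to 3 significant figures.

(652e-6) / (3.44e-18) = 189.53e12 W

190 TW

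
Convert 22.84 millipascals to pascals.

0.02284 pascals

milli = 1e-3, (no prefix) = 1e0; factor is 1e-3.
22.84 × 1e-3 = 0.02284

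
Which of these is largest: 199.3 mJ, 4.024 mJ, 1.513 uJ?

199.3 mJ

199.3 mJ = 0.1993 J
4.024 mJ = 0.004024 J
1.513 uJ = 0.000001513 J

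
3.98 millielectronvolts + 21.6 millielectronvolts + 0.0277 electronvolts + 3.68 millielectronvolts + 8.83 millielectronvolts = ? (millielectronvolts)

In millielectronvolts:
  3.98 millielectronvolts → 3.98
  21.6 millielectronvolts → 21.6
  0.0277 electronvolts = 0.0277 × 10^3 millielectronvolts = 27.7
  3.68 millielectronvolts → 3.68
  8.83 millielectronvolts → 8.83
Sum: 3.98 + 21.6 + 27.7 + 3.68 + 8.83 = 65.79

65.79 millielectronvolts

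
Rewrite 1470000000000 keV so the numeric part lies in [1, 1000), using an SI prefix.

= 1.47 × 10^15 eV; 10^15 is peta.

1.47 PeV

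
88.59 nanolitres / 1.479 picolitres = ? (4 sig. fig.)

59900

(88.59e-9) / (1.479e-12) = 59.899e3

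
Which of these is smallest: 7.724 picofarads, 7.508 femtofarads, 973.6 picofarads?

7.508 femtofarads

7.724 picofarads = 0.000000000007724 farads
7.508 femtofarads = 0.000000000000007508 farads
973.6 picofarads = 0.0000000009736 farads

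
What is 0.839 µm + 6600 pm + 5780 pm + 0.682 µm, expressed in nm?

In nm:
  0.839 µm = 0.839e3 nm = 839
  6600 pm = 6600e-3 nm = 6.6
  5780 pm = 5780e-3 nm = 5.78
  0.682 µm = 0.682e3 nm = 682
Sum: 839 + 6.6 + 5.78 + 682 = 1533.38

1533.38 nm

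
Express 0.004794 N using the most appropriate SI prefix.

4.794 mN

= 4.794 × 10⁻³ N; 10⁻³ is milli.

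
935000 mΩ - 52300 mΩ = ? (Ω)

882.7 Ω

In Ω:
  935000 mΩ = 935000 × 10⁻³ Ω = 935
  52300 mΩ = 52300 × 10⁻³ Ω = 52.3
Difference: 935 - 52.3 = 882.7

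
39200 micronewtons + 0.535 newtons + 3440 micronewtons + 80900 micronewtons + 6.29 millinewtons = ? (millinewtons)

In millinewtons:
  39200 micronewtons = 39200e-3 millinewtons = 39.2
  0.535 newtons = 0.535e3 millinewtons = 535
  3440 micronewtons = 3440e-3 millinewtons = 3.44
  80900 micronewtons = 80900e-3 millinewtons = 80.9
  6.29 millinewtons → 6.29
Sum: 39.2 + 535 + 3.44 + 80.9 + 6.29 = 664.83

664.83 millinewtons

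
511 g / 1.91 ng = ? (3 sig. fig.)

(511) / (1.91e-9) = 267.5e9

268000000000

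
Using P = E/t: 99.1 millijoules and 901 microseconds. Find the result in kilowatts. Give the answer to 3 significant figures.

0.110 kilowatts

(99.1e-3) / (901e-6) = 0.10999e3 W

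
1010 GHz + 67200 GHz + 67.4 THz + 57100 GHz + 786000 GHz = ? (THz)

In THz:
  1010 GHz = 1010 × 10⁻³ THz = 1.01
  67200 GHz = 67200 × 10⁻³ THz = 67.2
  67.4 THz → 67.4
  57100 GHz = 57100 × 10⁻³ THz = 57.1
  786000 GHz = 786000 × 10⁻³ THz = 786
Sum: 1.01 + 67.2 + 67.4 + 57.1 + 786 = 978.71

978.71 THz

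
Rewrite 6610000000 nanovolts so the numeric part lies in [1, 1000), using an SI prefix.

6.61 volts

= 6.61 volts; mantissa already in [1, 1000).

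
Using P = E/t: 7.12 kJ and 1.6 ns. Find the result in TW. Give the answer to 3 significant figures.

4.45 TW

(7.12 × 10^3) / (1.6 × 10^-9) = 4.45 × 10^12 W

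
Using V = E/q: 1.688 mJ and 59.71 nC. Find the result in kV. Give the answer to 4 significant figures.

(1.688 × 10^-3) / (59.71 × 10^-9) = 0.02827 × 10^6 V

28.27 kV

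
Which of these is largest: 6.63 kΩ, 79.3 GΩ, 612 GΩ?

612 GΩ

6.63 kΩ = 6630 Ω
79.3 GΩ = 79300000000 Ω
612 GΩ = 612000000000 Ω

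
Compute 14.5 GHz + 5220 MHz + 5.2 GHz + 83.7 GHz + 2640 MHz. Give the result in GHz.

In GHz:
  14.5 GHz → 14.5
  5220 MHz = 5220 × 10^-3 GHz = 5.22
  5.2 GHz → 5.2
  83.7 GHz → 83.7
  2640 MHz = 2640 × 10^-3 GHz = 2.64
Sum: 14.5 + 5.22 + 5.2 + 83.7 + 2.64 = 111.26

111.26 GHz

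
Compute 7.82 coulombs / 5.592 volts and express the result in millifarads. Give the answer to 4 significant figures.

(7.82) / (5.592) = 1.39843 F

1398 millifarads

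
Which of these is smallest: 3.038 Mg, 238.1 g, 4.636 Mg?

3.038 Mg = 3038000 g
238.1 g = 238.1 g
4.636 Mg = 4636000 g

238.1 g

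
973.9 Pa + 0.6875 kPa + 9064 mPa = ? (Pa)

In Pa:
  973.9 Pa → 973.9
  0.6875 kPa = 0.6875e3 Pa = 687.5
  9064 mPa = 9064e-3 Pa = 9.064
Sum: 973.9 + 687.5 + 9.064 = 1670.464

1670.464 Pa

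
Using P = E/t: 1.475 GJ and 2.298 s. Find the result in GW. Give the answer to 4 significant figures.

0.6419 GW

(1.475 × 10^9) / (2.298) = 0.641862 × 10^9 W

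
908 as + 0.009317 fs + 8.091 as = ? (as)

In as:
  908 as → 908
  0.009317 fs = 0.009317 × 10^3 as = 9.317
  8.091 as → 8.091
Sum: 908 + 9.317 + 8.091 = 925.408

925.408 as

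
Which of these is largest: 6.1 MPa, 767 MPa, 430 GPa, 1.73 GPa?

6.1 MPa = 6100000 Pa
767 MPa = 767000000 Pa
430 GPa = 430000000000 Pa
1.73 GPa = 1730000000 Pa

430 GPa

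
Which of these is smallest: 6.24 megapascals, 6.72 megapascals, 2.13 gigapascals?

6.24 megapascals = 6240000 pascals
6.72 megapascals = 6720000 pascals
2.13 gigapascals = 2130000000 pascals

6.24 megapascals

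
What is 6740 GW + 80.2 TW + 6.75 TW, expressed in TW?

In TW:
  6740 GW = 6740e-3 TW = 6.74
  80.2 TW → 80.2
  6.75 TW → 6.75
Sum: 6.74 + 80.2 + 6.75 = 93.69

93.69 TW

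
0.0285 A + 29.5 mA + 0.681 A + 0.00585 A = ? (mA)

744.85 mA

In mA:
  0.0285 A = 0.0285e3 mA = 28.5
  29.5 mA → 29.5
  0.681 A = 0.681e3 mA = 681
  0.00585 A = 0.00585e3 mA = 5.85
Sum: 28.5 + 29.5 + 681 + 5.85 = 744.85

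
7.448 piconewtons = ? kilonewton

0.000000000000007448 kilonewtons

pico = 10⁻¹², kilo = 10³; factor is 10⁻¹⁵.
7.448 × 10⁻¹⁵ = 0.000000000000007448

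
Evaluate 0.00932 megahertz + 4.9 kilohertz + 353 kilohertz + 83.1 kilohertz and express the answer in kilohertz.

In kilohertz:
  0.00932 megahertz = 0.00932e3 kilohertz = 9.32
  4.9 kilohertz → 4.9
  353 kilohertz → 353
  83.1 kilohertz → 83.1
Sum: 9.32 + 4.9 + 353 + 83.1 = 450.32

450.32 kilohertz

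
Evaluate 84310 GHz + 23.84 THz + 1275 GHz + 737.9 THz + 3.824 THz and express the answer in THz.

851.149 THz

In THz:
  84310 GHz = 84310e-3 THz = 84.31
  23.84 THz → 23.84
  1275 GHz = 1275e-3 THz = 1.275
  737.9 THz → 737.9
  3.824 THz → 3.824
Sum: 84.31 + 23.84 + 1.275 + 737.9 + 3.824 = 851.149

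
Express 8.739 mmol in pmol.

8739000000 pmol

milli = 10^-3, pico = 10^-12; factor is 10^9.
8.739 × 10^9 = 8739000000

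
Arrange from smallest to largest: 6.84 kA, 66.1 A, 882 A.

6.84 kA = 6840 A
66.1 A = 66.1 A
882 A = 882 A

66.1 A < 882 A < 6.84 kA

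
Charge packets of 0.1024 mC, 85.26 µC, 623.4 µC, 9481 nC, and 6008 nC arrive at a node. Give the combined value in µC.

In µC:
  0.1024 mC = 0.1024 × 10^3 µC = 102.4
  85.26 µC → 85.26
  623.4 µC → 623.4
  9481 nC = 9481 × 10^-3 µC = 9.481
  6008 nC = 6008 × 10^-3 µC = 6.008
Sum: 102.4 + 85.26 + 623.4 + 9.481 + 6.008 = 826.549

826.549 µC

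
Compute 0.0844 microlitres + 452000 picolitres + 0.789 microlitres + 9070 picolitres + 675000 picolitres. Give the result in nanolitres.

In nanolitres:
  0.0844 microlitres = 0.0844e3 nanolitres = 84.4
  452000 picolitres = 452000e-3 nanolitres = 452
  0.789 microlitres = 0.789e3 nanolitres = 789
  9070 picolitres = 9070e-3 nanolitres = 9.07
  675000 picolitres = 675000e-3 nanolitres = 675
Sum: 84.4 + 452 + 789 + 9.07 + 675 = 2009.47

2009.47 nanolitres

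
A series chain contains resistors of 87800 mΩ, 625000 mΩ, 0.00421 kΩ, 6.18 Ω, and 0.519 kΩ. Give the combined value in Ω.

In Ω:
  87800 mΩ = 87800 × 10^-3 Ω = 87.8
  625000 mΩ = 625000 × 10^-3 Ω = 625
  0.00421 kΩ = 0.00421 × 10^3 Ω = 4.21
  6.18 Ω → 6.18
  0.519 kΩ = 0.519 × 10^3 Ω = 519
Sum: 87.8 + 625 + 4.21 + 6.18 + 519 = 1242.19

1242.19 Ω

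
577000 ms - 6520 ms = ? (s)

In s:
  577000 ms = 577000e-3 s = 577
  6520 ms = 6520e-3 s = 6.52
Difference: 577 - 6.52 = 570.48

570.48 s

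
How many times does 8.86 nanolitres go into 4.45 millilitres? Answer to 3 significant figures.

(4.45e-3) / (8.86e-9) = 0.5023e6

502000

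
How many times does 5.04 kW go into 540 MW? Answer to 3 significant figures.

(540 × 10^6) / (5.04 × 10^3) = 107.1 × 10^3

107000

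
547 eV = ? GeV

0.000000547 GeV

(no prefix) = 10^0, giga = 10^9; factor is 10^-9.
547 × 10^-9 = 0.000000547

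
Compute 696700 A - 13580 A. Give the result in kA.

In kA:
  696700 A = 696700e-3 kA = 696.7
  13580 A = 13580e-3 kA = 13.58
Difference: 696.7 - 13.58 = 683.12

683.12 kA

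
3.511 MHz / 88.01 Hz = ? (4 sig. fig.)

39890

(3.511 × 10^6) / (88.01) = 0.039893 × 10^6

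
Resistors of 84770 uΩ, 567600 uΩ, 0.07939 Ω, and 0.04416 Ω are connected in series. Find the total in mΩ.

775.92 mΩ

In mΩ:
  84770 uΩ = 84770e-3 mΩ = 84.77
  567600 uΩ = 567600e-3 mΩ = 567.6
  0.07939 Ω = 0.07939e3 mΩ = 79.39
  0.04416 Ω = 0.04416e3 mΩ = 44.16
Sum: 84.77 + 567.6 + 79.39 + 44.16 = 775.92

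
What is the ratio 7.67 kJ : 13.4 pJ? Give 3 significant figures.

(7.67e3) / (13.4e-12) = 0.5724e15

572000000000000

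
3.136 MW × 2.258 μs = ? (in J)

7.081088 J

3.136 × 10^6 × 2.258 × 10^-6 = 7.081088 J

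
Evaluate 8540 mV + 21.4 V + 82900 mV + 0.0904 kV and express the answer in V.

203.24 V

In V:
  8540 mV = 8540 × 10⁻³ V = 8.54
  21.4 V → 21.4
  82900 mV = 82900 × 10⁻³ V = 82.9
  0.0904 kV = 0.0904 × 10³ V = 90.4
Sum: 8.54 + 21.4 + 82.9 + 90.4 = 203.24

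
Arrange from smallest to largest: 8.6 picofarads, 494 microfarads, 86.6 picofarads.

8.6 picofarads < 86.6 picofarads < 494 microfarads

8.6 picofarads = 0.0000000000086 farads
494 microfarads = 0.000494 farads
86.6 picofarads = 0.0000000000866 farads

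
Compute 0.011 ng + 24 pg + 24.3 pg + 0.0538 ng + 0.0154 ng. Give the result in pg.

In pg:
  0.011 ng = 0.011 × 10^3 pg = 11
  24 pg → 24
  24.3 pg → 24.3
  0.0538 ng = 0.0538 × 10^3 pg = 53.8
  0.0154 ng = 0.0154 × 10^3 pg = 15.4
Sum: 11 + 24 + 24.3 + 53.8 + 15.4 = 128.5

128.5 pg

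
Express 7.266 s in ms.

7266 ms

(no prefix) = 10^0, milli = 10^-3; factor is 10^3.
7.266 × 10^3 = 7266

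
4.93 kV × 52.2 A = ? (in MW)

0.257346 MW

4.93e3 × 52.2 = 257.346e3 W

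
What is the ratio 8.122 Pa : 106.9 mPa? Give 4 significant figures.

(8.122) / (106.9 × 10⁻³) = 0.075978 × 10³

75.98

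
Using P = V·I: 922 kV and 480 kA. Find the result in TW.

922e3 × 480e3 = 442560e6 W

0.44256 TW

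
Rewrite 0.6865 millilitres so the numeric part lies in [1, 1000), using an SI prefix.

= 686.5 × 10^-6 litres; 10^-6 is micro.

686.5 microlitres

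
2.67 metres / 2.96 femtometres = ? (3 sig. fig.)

902000000000000

(2.67) / (2.96 × 10^-15) = 0.902 × 10^15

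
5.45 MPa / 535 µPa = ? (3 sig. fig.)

10200000000

(5.45 × 10^6) / (535 × 10^-6) = 0.01019 × 10^12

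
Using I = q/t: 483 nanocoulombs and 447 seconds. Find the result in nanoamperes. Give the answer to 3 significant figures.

(483 × 10⁻⁹) / (447) = 1.0805 × 10⁻⁹ A

1.08 nanoamperes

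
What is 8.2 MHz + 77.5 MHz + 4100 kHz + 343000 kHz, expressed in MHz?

In MHz:
  8.2 MHz → 8.2
  77.5 MHz → 77.5
  4100 kHz = 4100 × 10^-3 MHz = 4.1
  343000 kHz = 343000 × 10^-3 MHz = 343
Sum: 8.2 + 77.5 + 4.1 + 343 = 432.8

432.8 MHz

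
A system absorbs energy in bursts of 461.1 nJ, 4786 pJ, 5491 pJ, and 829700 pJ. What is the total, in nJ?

In nJ:
  461.1 nJ → 461.1
  4786 pJ = 4786 × 10⁻³ nJ = 4.786
  5491 pJ = 5491 × 10⁻³ nJ = 5.491
  829700 pJ = 829700 × 10⁻³ nJ = 829.7
Sum: 461.1 + 4.786 + 5.491 + 829.7 = 1301.077

1301.077 nJ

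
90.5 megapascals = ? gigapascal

mega = 10^6, giga = 10^9; factor is 10^-3.
90.5 × 10^-3 = 0.0905

0.0905 gigapascals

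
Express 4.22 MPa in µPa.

mega = 1e6, micro = 1e-6; factor is 1e12.
4.22 × 1e12 = 4220000000000

4220000000000 µPa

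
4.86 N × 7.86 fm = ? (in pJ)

0.0381996 pJ

4.86 × 7.86 × 10^-15 = 38.1996 × 10^-15 J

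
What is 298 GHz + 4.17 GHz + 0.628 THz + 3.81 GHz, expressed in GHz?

In GHz:
  298 GHz → 298
  4.17 GHz → 4.17
  0.628 THz = 0.628 × 10³ GHz = 628
  3.81 GHz → 3.81
Sum: 298 + 4.17 + 628 + 3.81 = 933.98

933.98 GHz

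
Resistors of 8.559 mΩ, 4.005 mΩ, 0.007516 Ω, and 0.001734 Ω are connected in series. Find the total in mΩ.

21.814 mΩ

In mΩ:
  8.559 mΩ → 8.559
  4.005 mΩ → 4.005
  0.007516 Ω = 0.007516 × 10³ mΩ = 7.516
  0.001734 Ω = 0.001734 × 10³ mΩ = 1.734
Sum: 8.559 + 4.005 + 7.516 + 1.734 = 21.814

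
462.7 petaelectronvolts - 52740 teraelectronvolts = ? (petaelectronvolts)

In petaelectronvolts:
  462.7 petaelectronvolts → 462.7
  52740 teraelectronvolts = 52740 × 10^-3 petaelectronvolts = 52.74
Difference: 462.7 - 52.74 = 409.96

409.96 petaelectronvolts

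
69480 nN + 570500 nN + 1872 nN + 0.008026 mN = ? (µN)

649.878 µN

In µN:
  69480 nN = 69480 × 10^-3 µN = 69.48
  570500 nN = 570500 × 10^-3 µN = 570.5
  1872 nN = 1872 × 10^-3 µN = 1.872
  0.008026 mN = 0.008026 × 10^3 µN = 8.026
Sum: 69.48 + 570.5 + 1.872 + 8.026 = 649.878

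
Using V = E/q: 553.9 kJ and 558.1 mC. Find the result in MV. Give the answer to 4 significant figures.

(553.9e3) / (558.1e-3) = 0.992474e6 V

0.9925 MV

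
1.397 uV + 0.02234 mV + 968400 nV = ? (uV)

992.137 uV

In uV:
  1.397 uV → 1.397
  0.02234 mV = 0.02234e3 uV = 22.34
  968400 nV = 968400e-3 uV = 968.4
Sum: 1.397 + 22.34 + 968.4 = 992.137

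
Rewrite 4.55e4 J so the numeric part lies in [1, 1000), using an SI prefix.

45.5 kJ

= 45.5e3 J; 1e3 is kilo.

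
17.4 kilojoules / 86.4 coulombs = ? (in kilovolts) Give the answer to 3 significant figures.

(17.4 × 10³) / (86.4) = 0.20139 × 10³ V

0.201 kilovolts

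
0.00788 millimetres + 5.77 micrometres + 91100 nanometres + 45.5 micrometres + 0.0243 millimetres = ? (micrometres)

174.55 micrometres

In micrometres:
  0.00788 millimetres = 0.00788 × 10³ micrometres = 7.88
  5.77 micrometres → 5.77
  91100 nanometres = 91100 × 10⁻³ micrometres = 91.1
  45.5 micrometres → 45.5
  0.0243 millimetres = 0.0243 × 10³ micrometres = 24.3
Sum: 7.88 + 5.77 + 91.1 + 45.5 + 24.3 = 174.55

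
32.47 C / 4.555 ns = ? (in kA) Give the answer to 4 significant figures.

(32.47) / (4.555e-9) = 7.12843e9 A

7128000 kA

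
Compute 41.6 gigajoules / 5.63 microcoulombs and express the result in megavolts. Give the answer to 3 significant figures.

(41.6 × 10⁹) / (5.63 × 10⁻⁶) = 7.389 × 10¹⁵ V

7390000000 megavolts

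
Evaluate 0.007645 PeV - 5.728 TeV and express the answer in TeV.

1.917 TeV

In TeV:
  0.007645 PeV = 0.007645e3 TeV = 7.645
  5.728 TeV → 5.728
Difference: 7.645 - 5.728 = 1.917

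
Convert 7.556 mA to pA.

7556000000 pA

milli = 1e-3, pico = 1e-12; factor is 1e9.
7.556 × 1e9 = 7556000000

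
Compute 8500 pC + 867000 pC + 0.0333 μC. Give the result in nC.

In nC:
  8500 pC = 8500 × 10^-3 nC = 8.5
  867000 pC = 867000 × 10^-3 nC = 867
  0.0333 μC = 0.0333 × 10^3 nC = 33.3
Sum: 8.5 + 867 + 33.3 = 908.8

908.8 nC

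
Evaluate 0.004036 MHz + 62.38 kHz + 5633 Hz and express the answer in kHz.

In kHz:
  0.004036 MHz = 0.004036 × 10³ kHz = 4.036
  62.38 kHz → 62.38
  5633 Hz = 5633 × 10⁻³ kHz = 5.633
Sum: 4.036 + 62.38 + 5.633 = 72.049

72.049 kHz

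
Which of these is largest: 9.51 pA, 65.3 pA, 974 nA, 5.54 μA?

5.54 μA

9.51 pA = 0.00000000000951 A
65.3 pA = 0.0000000000653 A
974 nA = 0.000000974 A
5.54 μA = 0.00000554 A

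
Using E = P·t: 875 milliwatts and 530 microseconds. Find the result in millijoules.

875 × 10⁻³ × 530 × 10⁻⁶ = 463750 × 10⁻⁹ J

0.46375 millijoules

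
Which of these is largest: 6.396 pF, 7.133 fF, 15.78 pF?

6.396 pF = 0.000000000006396 F
7.133 fF = 0.000000000000007133 F
15.78 pF = 0.00000000001578 F

15.78 pF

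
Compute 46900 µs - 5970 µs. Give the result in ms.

40.93 ms

In ms:
  46900 µs = 46900 × 10⁻³ ms = 46.9
  5970 µs = 5970 × 10⁻³ ms = 5.97
Difference: 46.9 - 5.97 = 40.93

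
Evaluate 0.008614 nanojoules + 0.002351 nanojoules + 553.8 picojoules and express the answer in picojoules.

In picojoules:
  0.008614 nanojoules = 0.008614 × 10^3 picojoules = 8.614
  0.002351 nanojoules = 0.002351 × 10^3 picojoules = 2.351
  553.8 picojoules → 553.8
Sum: 8.614 + 2.351 + 553.8 = 564.765

564.765 picojoules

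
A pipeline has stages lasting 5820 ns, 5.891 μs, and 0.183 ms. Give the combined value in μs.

194.711 μs

In μs:
  5820 ns = 5820 × 10⁻³ μs = 5.82
  5.891 μs → 5.891
  0.183 ms = 0.183 × 10³ μs = 183
Sum: 5.82 + 5.891 + 183 = 194.711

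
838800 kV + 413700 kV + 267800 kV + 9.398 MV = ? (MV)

In MV:
  838800 kV = 838800 × 10^-3 MV = 838.8
  413700 kV = 413700 × 10^-3 MV = 413.7
  267800 kV = 267800 × 10^-3 MV = 267.8
  9.398 MV → 9.398
Sum: 838.8 + 413.7 + 267.8 + 9.398 = 1529.698

1529.698 MV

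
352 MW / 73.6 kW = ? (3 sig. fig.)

(352e6) / (73.6e3) = 4.783e3

4780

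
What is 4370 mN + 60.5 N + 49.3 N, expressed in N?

114.17 N

In N:
  4370 mN = 4370e-3 N = 4.37
  60.5 N → 60.5
  49.3 N → 49.3
Sum: 4.37 + 60.5 + 49.3 = 114.17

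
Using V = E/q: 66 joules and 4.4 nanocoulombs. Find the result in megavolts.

15000 megavolts

(66) / (4.4e-9) = 15e9 V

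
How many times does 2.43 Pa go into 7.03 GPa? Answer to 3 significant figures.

(7.03 × 10^9) / (2.43) = 2.893 × 10^9

2890000000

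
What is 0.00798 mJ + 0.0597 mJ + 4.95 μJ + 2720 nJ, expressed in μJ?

In μJ:
  0.00798 mJ = 0.00798 × 10³ μJ = 7.98
  0.0597 mJ = 0.0597 × 10³ μJ = 59.7
  4.95 μJ → 4.95
  2720 nJ = 2720 × 10⁻³ μJ = 2.72
Sum: 7.98 + 59.7 + 4.95 + 2.72 = 75.35

75.35 μJ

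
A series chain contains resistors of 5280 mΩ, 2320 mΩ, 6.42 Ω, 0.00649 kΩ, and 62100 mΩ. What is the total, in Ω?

82.61 Ω

In Ω:
  5280 mΩ = 5280 × 10^-3 Ω = 5.28
  2320 mΩ = 2320 × 10^-3 Ω = 2.32
  6.42 Ω → 6.42
  0.00649 kΩ = 0.00649 × 10^3 Ω = 6.49
  62100 mΩ = 62100 × 10^-3 Ω = 62.1
Sum: 5.28 + 2.32 + 6.42 + 6.49 + 62.1 = 82.61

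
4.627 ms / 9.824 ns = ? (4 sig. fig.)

(4.627 × 10⁻³) / (9.824 × 10⁻⁹) = 0.47099 × 10⁶

471000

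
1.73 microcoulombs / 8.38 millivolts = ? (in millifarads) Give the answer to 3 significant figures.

(1.73 × 10^-6) / (8.38 × 10^-3) = 0.20644 × 10^-3 F

0.206 millifarads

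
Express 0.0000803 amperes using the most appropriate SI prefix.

= 80.3e-6 amperes; 1e-6 is micro.

80.3 microamperes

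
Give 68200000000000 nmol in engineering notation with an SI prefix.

68.2 kmol

= 68.2e3 mol; 1e3 is kilo.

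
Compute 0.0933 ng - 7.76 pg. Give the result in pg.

85.54 pg

In pg:
  0.0933 ng = 0.0933 × 10^3 pg = 93.3
  7.76 pg → 7.76
Difference: 93.3 - 7.76 = 85.54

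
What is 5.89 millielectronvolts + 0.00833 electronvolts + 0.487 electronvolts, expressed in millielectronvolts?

In millielectronvolts:
  5.89 millielectronvolts → 5.89
  0.00833 electronvolts = 0.00833e3 millielectronvolts = 8.33
  0.487 electronvolts = 0.487e3 millielectronvolts = 487
Sum: 5.89 + 8.33 + 487 = 501.22

501.22 millielectronvolts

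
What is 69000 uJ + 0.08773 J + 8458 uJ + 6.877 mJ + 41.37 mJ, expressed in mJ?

In mJ:
  69000 uJ = 69000 × 10⁻³ mJ = 69
  0.08773 J = 0.08773 × 10³ mJ = 87.73
  8458 uJ = 8458 × 10⁻³ mJ = 8.458
  6.877 mJ → 6.877
  41.37 mJ → 41.37
Sum: 69 + 87.73 + 8.458 + 6.877 + 41.37 = 213.435

213.435 mJ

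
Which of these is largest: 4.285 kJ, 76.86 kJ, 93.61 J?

76.86 kJ

4.285 kJ = 4285 J
76.86 kJ = 76860 J
93.61 J = 93.61 J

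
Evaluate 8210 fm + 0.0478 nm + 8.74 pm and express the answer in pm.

In pm:
  8210 fm = 8210 × 10^-3 pm = 8.21
  0.0478 nm = 0.0478 × 10^3 pm = 47.8
  8.74 pm → 8.74
Sum: 8.21 + 47.8 + 8.74 = 64.75

64.75 pm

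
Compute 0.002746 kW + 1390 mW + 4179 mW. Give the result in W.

In W:
  0.002746 kW = 0.002746 × 10^3 W = 2.746
  1390 mW = 1390 × 10^-3 W = 1.39
  4179 mW = 4179 × 10^-3 W = 4.179
Sum: 2.746 + 1.39 + 4.179 = 8.315

8.315 W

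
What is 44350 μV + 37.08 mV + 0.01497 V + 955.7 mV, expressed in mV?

1052.1 mV

In mV:
  44350 μV = 44350 × 10^-3 mV = 44.35
  37.08 mV → 37.08
  0.01497 V = 0.01497 × 10^3 mV = 14.97
  955.7 mV → 955.7
Sum: 44.35 + 37.08 + 14.97 + 955.7 = 1052.1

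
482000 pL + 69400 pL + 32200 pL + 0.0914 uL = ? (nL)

675 nL

In nL:
  482000 pL = 482000e-3 nL = 482
  69400 pL = 69400e-3 nL = 69.4
  32200 pL = 32200e-3 nL = 32.2
  0.0914 uL = 0.0914e3 nL = 91.4
Sum: 482 + 69.4 + 32.2 + 91.4 = 675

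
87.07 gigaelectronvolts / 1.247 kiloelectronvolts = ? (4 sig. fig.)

(87.07 × 10⁹) / (1.247 × 10³) = 69.824 × 10⁶

69820000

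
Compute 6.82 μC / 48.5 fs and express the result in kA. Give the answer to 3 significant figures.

(6.82 × 10⁻⁶) / (48.5 × 10⁻¹⁵) = 0.14062 × 10⁹ A

141000 kA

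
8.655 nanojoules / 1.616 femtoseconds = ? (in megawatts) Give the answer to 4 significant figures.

(8.655e-9) / (1.616e-15) = 5.35582e6 W

5.356 megawatts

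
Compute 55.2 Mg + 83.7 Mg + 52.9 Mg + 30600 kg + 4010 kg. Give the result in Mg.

In Mg:
  55.2 Mg → 55.2
  83.7 Mg → 83.7
  52.9 Mg → 52.9
  30600 kg = 30600e-3 Mg = 30.6
  4010 kg = 4010e-3 Mg = 4.01
Sum: 55.2 + 83.7 + 52.9 + 30.6 + 4.01 = 226.41

226.41 Mg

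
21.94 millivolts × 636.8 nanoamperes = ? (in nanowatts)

21.94e-3 × 636.8e-9 = 13971.392e-12 W

13.971392 nanowatts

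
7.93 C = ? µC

7930000 µC

(no prefix) = 10⁰, micro = 10⁻⁶; factor is 10⁶.
7.93 × 10⁶ = 7930000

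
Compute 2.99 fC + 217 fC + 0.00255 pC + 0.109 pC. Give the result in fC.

331.54 fC

In fC:
  2.99 fC → 2.99
  217 fC → 217
  0.00255 pC = 0.00255e3 fC = 2.55
  0.109 pC = 0.109e3 fC = 109
Sum: 2.99 + 217 + 2.55 + 109 = 331.54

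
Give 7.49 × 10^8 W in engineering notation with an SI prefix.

= 749 × 10^6 W; 10^6 is mega.

749 MW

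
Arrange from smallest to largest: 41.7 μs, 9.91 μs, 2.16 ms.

9.91 μs < 41.7 μs < 2.16 ms

41.7 μs = 0.0000417 s
9.91 μs = 0.00000991 s
2.16 ms = 0.00216 s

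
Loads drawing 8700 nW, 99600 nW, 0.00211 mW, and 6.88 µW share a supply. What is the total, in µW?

In µW:
  8700 nW = 8700 × 10⁻³ µW = 8.7
  99600 nW = 99600 × 10⁻³ µW = 99.6
  0.00211 mW = 0.00211 × 10³ µW = 2.11
  6.88 µW → 6.88
Sum: 8.7 + 99.6 + 2.11 + 6.88 = 117.29

117.29 µW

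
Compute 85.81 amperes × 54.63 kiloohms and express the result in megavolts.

4.6878003 megavolts

85.81 × 54.63 × 10^3 = 4687.8003 × 10^3 V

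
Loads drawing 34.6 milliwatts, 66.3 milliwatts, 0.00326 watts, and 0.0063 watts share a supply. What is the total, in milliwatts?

110.46 milliwatts

In milliwatts:
  34.6 milliwatts → 34.6
  66.3 milliwatts → 66.3
  0.00326 watts = 0.00326 × 10³ milliwatts = 3.26
  0.0063 watts = 0.0063 × 10³ milliwatts = 6.3
Sum: 34.6 + 66.3 + 3.26 + 6.3 = 110.46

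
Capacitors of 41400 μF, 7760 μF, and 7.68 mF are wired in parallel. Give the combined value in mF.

56.84 mF

In mF:
  41400 μF = 41400 × 10^-3 mF = 41.4
  7760 μF = 7760 × 10^-3 mF = 7.76
  7.68 mF → 7.68
Sum: 41.4 + 7.76 + 7.68 = 56.84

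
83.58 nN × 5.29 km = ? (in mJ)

0.4421382 mJ

83.58 × 10^-9 × 5.29 × 10^3 = 442.1382 × 10^-6 J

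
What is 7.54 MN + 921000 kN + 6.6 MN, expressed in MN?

In MN:
  7.54 MN → 7.54
  921000 kN = 921000 × 10⁻³ MN = 921
  6.6 MN → 6.6
Sum: 7.54 + 921 + 6.6 = 935.14

935.14 MN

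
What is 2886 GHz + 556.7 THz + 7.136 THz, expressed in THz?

In THz:
  2886 GHz = 2886 × 10⁻³ THz = 2.886
  556.7 THz → 556.7
  7.136 THz → 7.136
Sum: 2.886 + 556.7 + 7.136 = 566.722

566.722 THz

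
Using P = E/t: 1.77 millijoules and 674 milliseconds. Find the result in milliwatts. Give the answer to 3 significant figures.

(1.77 × 10⁻³) / (674 × 10⁻³) = 0.0026261 W

2.63 milliwatts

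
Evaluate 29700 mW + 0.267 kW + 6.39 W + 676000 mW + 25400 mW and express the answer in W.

1004.49 W

In W:
  29700 mW = 29700e-3 W = 29.7
  0.267 kW = 0.267e3 W = 267
  6.39 W → 6.39
  676000 mW = 676000e-3 W = 676
  25400 mW = 25400e-3 W = 25.4
Sum: 29.7 + 267 + 6.39 + 676 + 25.4 = 1004.49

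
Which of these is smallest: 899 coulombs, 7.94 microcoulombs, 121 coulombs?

899 coulombs = 899 coulombs
7.94 microcoulombs = 0.00000794 coulombs
121 coulombs = 121 coulombs

7.94 microcoulombs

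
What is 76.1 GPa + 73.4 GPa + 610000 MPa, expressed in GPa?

759.5 GPa

In GPa:
  76.1 GPa → 76.1
  73.4 GPa → 73.4
  610000 MPa = 610000 × 10⁻³ GPa = 610
Sum: 76.1 + 73.4 + 610 = 759.5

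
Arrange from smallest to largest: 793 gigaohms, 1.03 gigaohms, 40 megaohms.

793 gigaohms = 793000000000 ohms
1.03 gigaohms = 1030000000 ohms
40 megaohms = 40000000 ohms

40 megaohms < 1.03 gigaohms < 793 gigaohms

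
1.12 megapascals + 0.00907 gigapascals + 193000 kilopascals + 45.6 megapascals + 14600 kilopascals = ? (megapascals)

263.39 megapascals

In megapascals:
  1.12 megapascals → 1.12
  0.00907 gigapascals = 0.00907 × 10^3 megapascals = 9.07
  193000 kilopascals = 193000 × 10^-3 megapascals = 193
  45.6 megapascals → 45.6
  14600 kilopascals = 14600 × 10^-3 megapascals = 14.6
Sum: 1.12 + 9.07 + 193 + 45.6 + 14.6 = 263.39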